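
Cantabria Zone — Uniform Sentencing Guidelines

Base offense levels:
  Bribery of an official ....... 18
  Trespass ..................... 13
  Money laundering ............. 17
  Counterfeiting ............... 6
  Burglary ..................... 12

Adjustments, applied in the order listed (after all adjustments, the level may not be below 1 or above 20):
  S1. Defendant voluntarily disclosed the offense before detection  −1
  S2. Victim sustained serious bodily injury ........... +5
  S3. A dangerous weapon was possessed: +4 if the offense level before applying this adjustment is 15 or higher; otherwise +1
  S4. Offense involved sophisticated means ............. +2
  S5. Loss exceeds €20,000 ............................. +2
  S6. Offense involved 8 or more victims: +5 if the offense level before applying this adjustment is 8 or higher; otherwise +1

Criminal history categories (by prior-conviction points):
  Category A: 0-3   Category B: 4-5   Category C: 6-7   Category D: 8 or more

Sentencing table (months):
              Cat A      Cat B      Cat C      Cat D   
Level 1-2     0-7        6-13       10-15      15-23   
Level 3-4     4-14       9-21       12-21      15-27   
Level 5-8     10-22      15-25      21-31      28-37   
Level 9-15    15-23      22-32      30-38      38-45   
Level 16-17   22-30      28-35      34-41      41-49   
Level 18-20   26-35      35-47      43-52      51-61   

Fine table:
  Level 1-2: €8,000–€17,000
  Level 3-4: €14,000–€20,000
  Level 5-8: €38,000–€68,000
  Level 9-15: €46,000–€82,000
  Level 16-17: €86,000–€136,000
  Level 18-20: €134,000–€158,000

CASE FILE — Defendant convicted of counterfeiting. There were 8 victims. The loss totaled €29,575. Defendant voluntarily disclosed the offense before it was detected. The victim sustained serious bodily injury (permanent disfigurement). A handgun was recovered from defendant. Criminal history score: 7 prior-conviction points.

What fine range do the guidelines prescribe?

€134,000–€158,000

Base offense level for counterfeiting: 6.
S1 applies: 6 − 1 = 5.
S2 applies: 5 + 5 = 10.
S3 applies (level before this adjustment is 10 < 15, so +1): 10 + 1 = 11.
S5 applies: 11 + 2 = 13.
S6 applies (level before this adjustment is 13 ≥ 8, so +5): 13 + 5 = 18.
Final offense level: 18.
Level 18 falls in the 18-20 band.
Fine table: Level 18-20 → €134,000–€158,000.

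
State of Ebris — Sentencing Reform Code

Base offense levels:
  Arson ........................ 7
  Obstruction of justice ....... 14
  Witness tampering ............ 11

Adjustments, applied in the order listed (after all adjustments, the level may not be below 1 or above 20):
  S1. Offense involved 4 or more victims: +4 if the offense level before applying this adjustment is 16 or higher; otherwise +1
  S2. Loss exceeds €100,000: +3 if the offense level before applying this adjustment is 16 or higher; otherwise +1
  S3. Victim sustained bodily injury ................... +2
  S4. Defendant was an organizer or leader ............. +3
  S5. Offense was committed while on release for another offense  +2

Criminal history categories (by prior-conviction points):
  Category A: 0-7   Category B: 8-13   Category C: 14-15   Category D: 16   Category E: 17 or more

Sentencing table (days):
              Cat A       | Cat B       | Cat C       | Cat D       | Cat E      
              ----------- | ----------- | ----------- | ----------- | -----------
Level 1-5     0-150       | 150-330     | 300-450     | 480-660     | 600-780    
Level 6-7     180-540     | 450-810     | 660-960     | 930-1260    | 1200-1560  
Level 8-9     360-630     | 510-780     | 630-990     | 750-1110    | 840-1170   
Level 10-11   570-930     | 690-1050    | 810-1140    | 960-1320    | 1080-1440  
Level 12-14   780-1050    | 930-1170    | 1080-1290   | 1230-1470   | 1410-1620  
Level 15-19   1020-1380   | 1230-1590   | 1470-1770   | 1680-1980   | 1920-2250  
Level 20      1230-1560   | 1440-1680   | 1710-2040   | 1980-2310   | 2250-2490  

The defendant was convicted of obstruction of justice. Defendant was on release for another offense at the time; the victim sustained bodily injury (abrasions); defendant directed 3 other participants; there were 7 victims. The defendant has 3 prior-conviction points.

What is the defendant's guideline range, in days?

Base offense level for obstruction of justice: 14.
S1 applies (level before this adjustment is 14 < 16, so +1): 14 + 1 = 15.
S2 does not apply.
S3 applies: 15 + 2 = 17.
S4 applies: 17 + 3 = 20.
S5 applies: 20 + 2 = 22.
Level 22 exceeds the maximum of 20; capped at 20.
Final offense level: 20.
Criminal history: 3 prior points → Category A (0-7).
Level 20 falls in the 20 band.
Grid: Level 20 × Category A = 1230-1560 days.

1230-1560 days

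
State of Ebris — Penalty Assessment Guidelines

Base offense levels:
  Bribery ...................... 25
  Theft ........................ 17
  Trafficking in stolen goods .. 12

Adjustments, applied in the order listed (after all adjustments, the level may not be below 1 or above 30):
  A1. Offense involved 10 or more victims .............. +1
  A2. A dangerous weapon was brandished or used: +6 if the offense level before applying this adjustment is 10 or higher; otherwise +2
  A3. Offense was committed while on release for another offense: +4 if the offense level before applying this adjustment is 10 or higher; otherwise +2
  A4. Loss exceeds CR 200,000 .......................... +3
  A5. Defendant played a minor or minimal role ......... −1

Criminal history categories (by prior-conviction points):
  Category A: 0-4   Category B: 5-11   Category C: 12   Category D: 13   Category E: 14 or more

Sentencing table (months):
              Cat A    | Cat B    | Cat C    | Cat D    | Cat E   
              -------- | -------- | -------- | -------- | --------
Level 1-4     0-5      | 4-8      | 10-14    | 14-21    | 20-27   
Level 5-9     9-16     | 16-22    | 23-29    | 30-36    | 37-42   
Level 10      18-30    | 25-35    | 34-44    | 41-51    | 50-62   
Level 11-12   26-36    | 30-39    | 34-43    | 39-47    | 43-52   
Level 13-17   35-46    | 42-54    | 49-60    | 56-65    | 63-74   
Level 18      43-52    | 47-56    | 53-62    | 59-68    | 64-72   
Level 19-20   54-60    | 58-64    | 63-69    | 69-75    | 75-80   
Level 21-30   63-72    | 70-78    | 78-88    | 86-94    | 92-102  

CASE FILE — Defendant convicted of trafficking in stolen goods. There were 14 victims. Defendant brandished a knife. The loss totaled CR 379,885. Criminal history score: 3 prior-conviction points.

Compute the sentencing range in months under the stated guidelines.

63-72 months

Base offense level for trafficking in stolen goods: 12.
A1 applies: 12 + 1 = 13.
A2 applies (level before this adjustment is 13 ≥ 10, so +6): 13 + 6 = 19.
A4 applies: 19 + 3 = 22.
A5 does not apply.
Final offense level: 22.
Criminal history: 3 prior points → Category A (0-4).
Level 22 falls in the 21-30 band.
Grid: Level 21-30 × Category A = 63-72 months.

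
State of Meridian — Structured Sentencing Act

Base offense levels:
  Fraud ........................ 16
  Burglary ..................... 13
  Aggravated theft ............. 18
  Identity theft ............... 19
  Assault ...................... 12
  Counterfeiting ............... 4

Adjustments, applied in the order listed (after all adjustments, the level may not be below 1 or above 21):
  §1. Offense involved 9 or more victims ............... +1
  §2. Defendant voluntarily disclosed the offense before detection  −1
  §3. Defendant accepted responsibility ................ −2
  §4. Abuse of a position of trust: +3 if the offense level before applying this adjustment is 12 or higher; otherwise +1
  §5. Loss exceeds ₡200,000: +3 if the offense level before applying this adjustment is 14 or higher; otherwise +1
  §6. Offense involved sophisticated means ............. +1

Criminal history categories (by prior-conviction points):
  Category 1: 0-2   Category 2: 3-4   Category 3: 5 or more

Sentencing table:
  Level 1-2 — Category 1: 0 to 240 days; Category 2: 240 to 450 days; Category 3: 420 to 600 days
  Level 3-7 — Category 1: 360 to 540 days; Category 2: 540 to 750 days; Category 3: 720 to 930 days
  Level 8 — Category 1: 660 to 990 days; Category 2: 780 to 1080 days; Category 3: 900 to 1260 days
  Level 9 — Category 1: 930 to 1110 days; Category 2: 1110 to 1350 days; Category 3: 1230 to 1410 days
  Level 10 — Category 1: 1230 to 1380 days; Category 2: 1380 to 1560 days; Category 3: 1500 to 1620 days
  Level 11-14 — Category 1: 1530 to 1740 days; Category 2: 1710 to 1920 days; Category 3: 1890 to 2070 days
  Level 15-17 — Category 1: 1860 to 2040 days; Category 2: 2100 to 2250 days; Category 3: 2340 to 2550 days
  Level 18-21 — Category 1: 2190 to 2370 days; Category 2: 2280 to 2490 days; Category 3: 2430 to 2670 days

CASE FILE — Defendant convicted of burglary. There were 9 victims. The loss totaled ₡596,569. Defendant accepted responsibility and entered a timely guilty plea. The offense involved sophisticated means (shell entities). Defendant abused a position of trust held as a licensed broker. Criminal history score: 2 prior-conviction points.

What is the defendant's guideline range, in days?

Base offense level for burglary: 13.
§1 applies: 13 + 1 = 14.
§3 applies: 14 − 2 = 12.
§4 applies (level before this adjustment is 12 ≥ 12, so +3): 12 + 3 = 15.
§5 applies (level before this adjustment is 15 ≥ 14, so +3): 15 + 3 = 18.
§6 applies: 18 + 1 = 19.
Final offense level: 19.
Criminal history: 2 prior points → Category 1 (0-2).
Level 19 falls in the 18-21 band.
Grid: Level 18-21 × Category 1 = 2190-2370 days.

2190-2370 days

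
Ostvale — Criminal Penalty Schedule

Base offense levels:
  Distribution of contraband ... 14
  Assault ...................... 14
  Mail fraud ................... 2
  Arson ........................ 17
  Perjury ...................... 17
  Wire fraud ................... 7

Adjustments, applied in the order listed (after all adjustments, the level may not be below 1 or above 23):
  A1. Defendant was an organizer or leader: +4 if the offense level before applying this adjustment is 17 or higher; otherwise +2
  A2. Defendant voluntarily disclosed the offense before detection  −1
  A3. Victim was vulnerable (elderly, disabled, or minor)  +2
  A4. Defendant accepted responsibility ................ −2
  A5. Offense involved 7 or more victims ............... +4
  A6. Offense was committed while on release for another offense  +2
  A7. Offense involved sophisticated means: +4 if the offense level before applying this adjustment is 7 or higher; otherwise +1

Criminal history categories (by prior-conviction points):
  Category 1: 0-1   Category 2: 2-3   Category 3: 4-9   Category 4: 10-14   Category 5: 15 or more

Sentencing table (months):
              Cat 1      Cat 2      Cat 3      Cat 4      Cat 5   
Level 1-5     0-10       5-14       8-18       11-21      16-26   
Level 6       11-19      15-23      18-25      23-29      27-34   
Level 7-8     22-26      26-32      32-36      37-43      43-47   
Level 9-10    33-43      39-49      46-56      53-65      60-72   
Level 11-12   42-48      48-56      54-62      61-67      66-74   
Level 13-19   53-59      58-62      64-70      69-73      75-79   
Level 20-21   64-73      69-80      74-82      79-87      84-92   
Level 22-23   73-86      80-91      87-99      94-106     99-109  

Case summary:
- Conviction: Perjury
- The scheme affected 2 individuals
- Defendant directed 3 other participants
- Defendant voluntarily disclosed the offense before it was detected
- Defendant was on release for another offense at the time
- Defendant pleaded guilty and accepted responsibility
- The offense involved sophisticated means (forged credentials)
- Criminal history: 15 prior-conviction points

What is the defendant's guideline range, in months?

99-109 months

Base offense level for perjury: 17.
A1 applies (level before this adjustment is 17 ≥ 17, so +4): 17 + 4 = 21.
A2 applies: 21 − 1 = 20.
A4 applies: 20 − 2 = 18.
A6 applies: 18 + 2 = 20.
A7 applies (level before this adjustment is 20 ≥ 7, so +4): 20 + 4 = 24.
Level 24 exceeds the maximum of 23; capped at 23.
Final offense level: 23.
Criminal history: 15 prior points → Category 5 (15+).
Level 23 falls in the 22-23 band.
Grid: Level 22-23 × Category 5 = 99-109 months.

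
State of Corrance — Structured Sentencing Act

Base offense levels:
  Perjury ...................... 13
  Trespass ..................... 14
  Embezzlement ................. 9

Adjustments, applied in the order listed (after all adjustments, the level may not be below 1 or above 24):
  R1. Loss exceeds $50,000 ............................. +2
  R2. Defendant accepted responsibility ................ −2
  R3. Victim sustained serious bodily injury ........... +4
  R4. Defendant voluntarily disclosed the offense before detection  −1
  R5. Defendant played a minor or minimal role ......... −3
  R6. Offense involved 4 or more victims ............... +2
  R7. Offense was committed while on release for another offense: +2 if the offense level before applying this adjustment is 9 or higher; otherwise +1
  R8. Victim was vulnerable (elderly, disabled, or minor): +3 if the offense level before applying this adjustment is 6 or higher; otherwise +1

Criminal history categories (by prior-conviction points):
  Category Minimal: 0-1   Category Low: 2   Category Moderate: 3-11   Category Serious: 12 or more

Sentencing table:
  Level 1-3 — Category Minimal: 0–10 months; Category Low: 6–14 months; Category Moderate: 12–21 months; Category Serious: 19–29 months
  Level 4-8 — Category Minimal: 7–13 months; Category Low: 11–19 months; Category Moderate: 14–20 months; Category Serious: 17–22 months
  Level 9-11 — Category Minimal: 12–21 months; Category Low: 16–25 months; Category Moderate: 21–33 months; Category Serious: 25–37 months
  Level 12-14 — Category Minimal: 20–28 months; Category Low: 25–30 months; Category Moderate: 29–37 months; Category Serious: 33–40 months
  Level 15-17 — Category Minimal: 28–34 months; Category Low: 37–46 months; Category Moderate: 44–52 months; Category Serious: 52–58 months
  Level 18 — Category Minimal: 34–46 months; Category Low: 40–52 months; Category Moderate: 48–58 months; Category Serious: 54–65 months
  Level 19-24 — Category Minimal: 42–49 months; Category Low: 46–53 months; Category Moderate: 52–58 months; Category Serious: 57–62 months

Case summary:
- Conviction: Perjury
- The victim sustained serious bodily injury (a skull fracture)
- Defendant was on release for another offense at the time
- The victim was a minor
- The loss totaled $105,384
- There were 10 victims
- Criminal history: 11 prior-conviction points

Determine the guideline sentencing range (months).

Base offense level for perjury: 13.
R1 applies: 13 + 2 = 15.
R3 applies: 15 + 4 = 19.
R4 does not apply.
R6 applies: 19 + 2 = 21.
R7 applies (level before this adjustment is 21 ≥ 9, so +2): 21 + 2 = 23.
R8 applies (level before this adjustment is 23 ≥ 6, so +3): 23 + 3 = 26.
Level 26 exceeds the maximum of 24; capped at 24.
Final offense level: 24.
Criminal history: 11 prior points → Category Moderate (3-11).
Level 24 falls in the 19-24 band.
Grid: Level 19-24 × Category Moderate = 52-58 months.

52-58 months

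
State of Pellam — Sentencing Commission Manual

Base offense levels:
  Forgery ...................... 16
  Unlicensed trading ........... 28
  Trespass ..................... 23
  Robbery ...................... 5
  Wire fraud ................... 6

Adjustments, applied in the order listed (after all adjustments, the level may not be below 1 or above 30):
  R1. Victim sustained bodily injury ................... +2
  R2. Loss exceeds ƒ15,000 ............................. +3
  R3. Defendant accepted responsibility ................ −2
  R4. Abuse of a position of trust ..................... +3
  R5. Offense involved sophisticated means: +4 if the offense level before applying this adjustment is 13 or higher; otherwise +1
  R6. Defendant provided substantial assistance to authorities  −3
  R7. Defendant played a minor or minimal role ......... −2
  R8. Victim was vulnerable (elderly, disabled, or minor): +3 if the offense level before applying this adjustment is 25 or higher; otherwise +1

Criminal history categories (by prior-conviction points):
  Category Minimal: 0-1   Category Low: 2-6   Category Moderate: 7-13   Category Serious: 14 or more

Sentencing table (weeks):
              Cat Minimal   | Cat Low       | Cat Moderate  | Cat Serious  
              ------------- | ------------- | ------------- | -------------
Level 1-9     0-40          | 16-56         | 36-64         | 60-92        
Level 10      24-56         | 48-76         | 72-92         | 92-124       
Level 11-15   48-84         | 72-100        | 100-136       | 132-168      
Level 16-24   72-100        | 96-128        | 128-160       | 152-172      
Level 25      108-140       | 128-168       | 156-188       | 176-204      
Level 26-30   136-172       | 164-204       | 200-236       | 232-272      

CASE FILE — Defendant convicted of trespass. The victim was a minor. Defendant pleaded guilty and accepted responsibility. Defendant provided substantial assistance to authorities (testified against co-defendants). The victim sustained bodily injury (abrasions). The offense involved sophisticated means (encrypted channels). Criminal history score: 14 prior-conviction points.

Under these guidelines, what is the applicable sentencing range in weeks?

176-204 weeks

Base offense level for trespass: 23.
R1 applies: 23 + 2 = 25.
R3 applies: 25 − 2 = 23.
R4 does not apply.
R5 applies (level before this adjustment is 23 ≥ 13, so +4): 23 + 4 = 27.
R6 applies: 27 − 3 = 24.
R8 applies (level before this adjustment is 24 < 25, so +1): 24 + 1 = 25.
Final offense level: 25.
Criminal history: 14 prior points → Category Serious (14+).
Level 25 falls in the 25 band.
Grid: Level 25 × Category Serious = 176-204 weeks.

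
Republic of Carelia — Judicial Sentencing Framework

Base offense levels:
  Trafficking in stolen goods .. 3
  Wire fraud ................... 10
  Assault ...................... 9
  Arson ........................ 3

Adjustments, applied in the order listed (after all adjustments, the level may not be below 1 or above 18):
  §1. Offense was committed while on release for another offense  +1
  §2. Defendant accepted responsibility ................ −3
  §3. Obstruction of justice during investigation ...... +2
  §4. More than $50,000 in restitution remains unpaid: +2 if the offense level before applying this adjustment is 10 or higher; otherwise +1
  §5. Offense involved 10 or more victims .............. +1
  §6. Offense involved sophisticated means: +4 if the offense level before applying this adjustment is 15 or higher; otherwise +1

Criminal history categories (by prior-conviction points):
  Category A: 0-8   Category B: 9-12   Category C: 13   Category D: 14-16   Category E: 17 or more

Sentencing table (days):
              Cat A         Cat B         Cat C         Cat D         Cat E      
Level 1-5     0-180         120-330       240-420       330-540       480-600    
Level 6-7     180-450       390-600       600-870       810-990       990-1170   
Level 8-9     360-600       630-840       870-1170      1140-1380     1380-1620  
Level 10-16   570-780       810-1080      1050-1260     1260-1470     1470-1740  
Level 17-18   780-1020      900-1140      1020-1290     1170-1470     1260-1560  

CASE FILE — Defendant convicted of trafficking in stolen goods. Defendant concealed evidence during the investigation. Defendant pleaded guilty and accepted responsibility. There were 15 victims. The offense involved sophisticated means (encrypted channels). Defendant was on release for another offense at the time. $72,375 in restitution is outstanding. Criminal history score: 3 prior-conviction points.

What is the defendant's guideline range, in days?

Base offense level for trafficking in stolen goods: 3.
§1 applies: 3 + 1 = 4.
§2 applies: 4 − 3 = 1.
§3 applies: 1 + 2 = 3.
§4 applies (level before this adjustment is 3 < 10, so +1): 3 + 1 = 4.
§5 applies: 4 + 1 = 5.
§6 applies (level before this adjustment is 5 < 15, so +1): 5 + 1 = 6.
Final offense level: 6.
Criminal history: 3 prior points → Category A (0-8).
Level 6 falls in the 6-7 band.
Grid: Level 6-7 × Category A = 180-450 days.

180-450 days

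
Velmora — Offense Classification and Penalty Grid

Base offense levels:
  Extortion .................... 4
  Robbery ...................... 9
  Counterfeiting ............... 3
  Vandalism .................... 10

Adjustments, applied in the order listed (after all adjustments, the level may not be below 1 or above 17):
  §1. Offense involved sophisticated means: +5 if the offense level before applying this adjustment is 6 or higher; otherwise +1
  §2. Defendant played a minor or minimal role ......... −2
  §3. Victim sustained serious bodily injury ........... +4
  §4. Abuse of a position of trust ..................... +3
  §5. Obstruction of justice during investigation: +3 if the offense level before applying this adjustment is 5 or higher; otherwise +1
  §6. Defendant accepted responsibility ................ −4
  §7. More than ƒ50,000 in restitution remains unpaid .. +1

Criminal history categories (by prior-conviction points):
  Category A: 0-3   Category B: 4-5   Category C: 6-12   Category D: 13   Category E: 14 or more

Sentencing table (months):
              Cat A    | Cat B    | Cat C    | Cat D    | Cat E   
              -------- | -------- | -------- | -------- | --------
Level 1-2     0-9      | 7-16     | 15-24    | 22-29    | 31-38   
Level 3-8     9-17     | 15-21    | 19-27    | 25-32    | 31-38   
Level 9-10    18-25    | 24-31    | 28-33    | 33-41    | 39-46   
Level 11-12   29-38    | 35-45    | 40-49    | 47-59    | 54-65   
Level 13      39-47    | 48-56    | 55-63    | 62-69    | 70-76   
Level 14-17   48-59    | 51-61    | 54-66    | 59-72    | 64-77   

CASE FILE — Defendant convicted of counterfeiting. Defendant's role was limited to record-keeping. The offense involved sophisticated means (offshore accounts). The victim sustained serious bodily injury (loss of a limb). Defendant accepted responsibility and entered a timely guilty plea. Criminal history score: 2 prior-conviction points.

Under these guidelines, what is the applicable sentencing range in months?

Base offense level for counterfeiting: 3.
§1 applies (level before this adjustment is 3 < 6, so +1): 3 + 1 = 4.
§2 applies: 4 − 2 = 2.
§3 applies: 2 + 4 = 6.
§4 does not apply.
§5 does not apply.
§6 applies: 6 − 4 = 2.
§7 does not apply.
Final offense level: 2.
Criminal history: 2 prior points → Category A (0-3).
Level 2 falls in the 1-2 band.
Grid: Level 1-2 × Category A = 0-9 months.

0-9 months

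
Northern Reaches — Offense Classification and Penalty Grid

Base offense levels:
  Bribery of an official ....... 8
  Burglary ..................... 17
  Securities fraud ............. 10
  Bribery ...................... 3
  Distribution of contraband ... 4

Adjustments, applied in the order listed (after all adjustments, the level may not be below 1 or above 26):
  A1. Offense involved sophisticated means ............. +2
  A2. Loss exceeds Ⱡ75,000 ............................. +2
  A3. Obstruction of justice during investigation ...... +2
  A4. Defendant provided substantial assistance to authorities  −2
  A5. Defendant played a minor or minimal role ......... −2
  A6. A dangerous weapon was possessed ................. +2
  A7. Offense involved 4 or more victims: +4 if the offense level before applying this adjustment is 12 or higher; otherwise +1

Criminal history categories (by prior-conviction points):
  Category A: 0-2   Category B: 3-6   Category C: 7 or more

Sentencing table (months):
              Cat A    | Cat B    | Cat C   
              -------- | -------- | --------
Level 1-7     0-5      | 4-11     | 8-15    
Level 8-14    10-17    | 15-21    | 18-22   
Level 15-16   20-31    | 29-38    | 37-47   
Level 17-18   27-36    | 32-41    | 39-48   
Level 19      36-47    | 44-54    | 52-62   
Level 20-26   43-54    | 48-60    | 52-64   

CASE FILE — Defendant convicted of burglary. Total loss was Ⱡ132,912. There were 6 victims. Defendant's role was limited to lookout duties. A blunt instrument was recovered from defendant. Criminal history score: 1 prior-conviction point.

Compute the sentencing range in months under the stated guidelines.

43-54 months

Base offense level for burglary: 17.
A2 applies: 17 + 2 = 19.
A3 does not apply.
A4 does not apply.
A5 applies: 19 − 2 = 17.
A6 applies: 17 + 2 = 19.
A7 applies (level before this adjustment is 19 ≥ 12, so +4): 19 + 4 = 23.
Final offense level: 23.
Criminal history: 1 prior point → Category A (0-2).
Level 23 falls in the 20-26 band.
Grid: Level 20-26 × Category A = 43-54 months.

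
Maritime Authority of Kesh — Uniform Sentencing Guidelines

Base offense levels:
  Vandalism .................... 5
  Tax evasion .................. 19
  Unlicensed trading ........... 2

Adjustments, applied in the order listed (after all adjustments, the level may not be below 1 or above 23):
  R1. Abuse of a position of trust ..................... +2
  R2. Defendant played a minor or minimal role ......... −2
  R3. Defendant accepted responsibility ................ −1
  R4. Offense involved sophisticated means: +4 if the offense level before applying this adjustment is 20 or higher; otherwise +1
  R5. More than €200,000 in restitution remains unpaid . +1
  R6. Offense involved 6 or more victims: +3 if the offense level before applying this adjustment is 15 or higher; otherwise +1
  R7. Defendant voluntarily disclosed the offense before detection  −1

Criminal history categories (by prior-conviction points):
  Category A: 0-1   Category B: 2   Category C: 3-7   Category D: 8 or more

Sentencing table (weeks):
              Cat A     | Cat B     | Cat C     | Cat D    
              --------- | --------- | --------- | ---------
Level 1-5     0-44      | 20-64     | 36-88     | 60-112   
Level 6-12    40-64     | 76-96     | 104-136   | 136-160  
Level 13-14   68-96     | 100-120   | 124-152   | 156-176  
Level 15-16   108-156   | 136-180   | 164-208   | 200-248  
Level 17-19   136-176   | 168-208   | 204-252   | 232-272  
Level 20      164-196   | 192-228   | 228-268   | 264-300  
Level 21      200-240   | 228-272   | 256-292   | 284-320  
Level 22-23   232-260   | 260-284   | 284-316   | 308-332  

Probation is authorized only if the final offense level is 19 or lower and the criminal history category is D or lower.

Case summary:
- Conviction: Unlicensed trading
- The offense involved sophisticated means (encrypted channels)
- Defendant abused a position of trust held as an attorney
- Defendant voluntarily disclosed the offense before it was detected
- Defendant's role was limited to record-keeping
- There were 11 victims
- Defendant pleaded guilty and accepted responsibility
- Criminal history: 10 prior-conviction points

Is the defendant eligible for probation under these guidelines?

Base offense level for unlicensed trading: 2.
R1 applies: 2 + 2 = 4.
R2 applies: 4 − 2 = 2.
R3 applies: 2 − 1 = 1.
R4 applies (level before this adjustment is 1 < 20, so +1): 1 + 1 = 2.
R6 applies (level before this adjustment is 2 < 15, so +1): 2 + 1 = 3.
R7 applies: 3 − 1 = 2.
Final offense level: 2.
Criminal history: 10 prior points → Category D (8+).
Level 2 falls in the 1-5 band.
Grid: Level 1-5 × Category D = 60-112 weeks.
Probation check: level 2 ≤ 19 and category D ≤ D → eligible.

Yes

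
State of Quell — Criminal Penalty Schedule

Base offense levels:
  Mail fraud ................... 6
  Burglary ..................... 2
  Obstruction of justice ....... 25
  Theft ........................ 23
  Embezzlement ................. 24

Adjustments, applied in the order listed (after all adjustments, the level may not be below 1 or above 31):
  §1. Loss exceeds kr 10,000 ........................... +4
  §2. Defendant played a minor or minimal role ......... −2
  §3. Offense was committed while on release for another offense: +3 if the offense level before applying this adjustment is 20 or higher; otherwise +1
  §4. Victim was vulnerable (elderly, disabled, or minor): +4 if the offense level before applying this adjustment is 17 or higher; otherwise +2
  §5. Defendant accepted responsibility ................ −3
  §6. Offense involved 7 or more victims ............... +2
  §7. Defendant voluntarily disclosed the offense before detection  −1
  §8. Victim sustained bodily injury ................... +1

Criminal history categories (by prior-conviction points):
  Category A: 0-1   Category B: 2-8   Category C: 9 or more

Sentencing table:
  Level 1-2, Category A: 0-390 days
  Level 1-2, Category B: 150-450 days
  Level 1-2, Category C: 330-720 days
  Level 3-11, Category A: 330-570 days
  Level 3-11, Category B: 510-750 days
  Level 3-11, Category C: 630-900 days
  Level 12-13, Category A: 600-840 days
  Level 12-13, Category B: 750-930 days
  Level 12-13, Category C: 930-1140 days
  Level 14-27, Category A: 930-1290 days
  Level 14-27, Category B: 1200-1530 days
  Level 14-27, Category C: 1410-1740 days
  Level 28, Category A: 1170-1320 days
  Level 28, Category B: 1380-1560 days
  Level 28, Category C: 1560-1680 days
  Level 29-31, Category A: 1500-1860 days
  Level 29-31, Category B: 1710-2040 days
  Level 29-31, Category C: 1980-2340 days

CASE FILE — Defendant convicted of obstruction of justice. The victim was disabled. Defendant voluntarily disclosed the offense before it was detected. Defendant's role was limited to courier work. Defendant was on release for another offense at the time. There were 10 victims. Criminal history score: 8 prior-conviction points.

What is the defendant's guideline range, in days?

Base offense level for obstruction of justice: 25.
§1 does not apply.
§2 applies: 25 − 2 = 23.
§3 applies (level before this adjustment is 23 ≥ 20, so +3): 23 + 3 = 26.
§4 applies (level before this adjustment is 26 ≥ 17, so +4): 26 + 4 = 30.
§6 applies: 30 + 2 = 32.
§7 applies: 32 − 1 = 31.
Final offense level: 31.
Criminal history: 8 prior points → Category B (2-8).
Level 31 falls in the 29-31 band.
Grid: Level 29-31 × Category B = 1710-2040 days.

1710-2040 days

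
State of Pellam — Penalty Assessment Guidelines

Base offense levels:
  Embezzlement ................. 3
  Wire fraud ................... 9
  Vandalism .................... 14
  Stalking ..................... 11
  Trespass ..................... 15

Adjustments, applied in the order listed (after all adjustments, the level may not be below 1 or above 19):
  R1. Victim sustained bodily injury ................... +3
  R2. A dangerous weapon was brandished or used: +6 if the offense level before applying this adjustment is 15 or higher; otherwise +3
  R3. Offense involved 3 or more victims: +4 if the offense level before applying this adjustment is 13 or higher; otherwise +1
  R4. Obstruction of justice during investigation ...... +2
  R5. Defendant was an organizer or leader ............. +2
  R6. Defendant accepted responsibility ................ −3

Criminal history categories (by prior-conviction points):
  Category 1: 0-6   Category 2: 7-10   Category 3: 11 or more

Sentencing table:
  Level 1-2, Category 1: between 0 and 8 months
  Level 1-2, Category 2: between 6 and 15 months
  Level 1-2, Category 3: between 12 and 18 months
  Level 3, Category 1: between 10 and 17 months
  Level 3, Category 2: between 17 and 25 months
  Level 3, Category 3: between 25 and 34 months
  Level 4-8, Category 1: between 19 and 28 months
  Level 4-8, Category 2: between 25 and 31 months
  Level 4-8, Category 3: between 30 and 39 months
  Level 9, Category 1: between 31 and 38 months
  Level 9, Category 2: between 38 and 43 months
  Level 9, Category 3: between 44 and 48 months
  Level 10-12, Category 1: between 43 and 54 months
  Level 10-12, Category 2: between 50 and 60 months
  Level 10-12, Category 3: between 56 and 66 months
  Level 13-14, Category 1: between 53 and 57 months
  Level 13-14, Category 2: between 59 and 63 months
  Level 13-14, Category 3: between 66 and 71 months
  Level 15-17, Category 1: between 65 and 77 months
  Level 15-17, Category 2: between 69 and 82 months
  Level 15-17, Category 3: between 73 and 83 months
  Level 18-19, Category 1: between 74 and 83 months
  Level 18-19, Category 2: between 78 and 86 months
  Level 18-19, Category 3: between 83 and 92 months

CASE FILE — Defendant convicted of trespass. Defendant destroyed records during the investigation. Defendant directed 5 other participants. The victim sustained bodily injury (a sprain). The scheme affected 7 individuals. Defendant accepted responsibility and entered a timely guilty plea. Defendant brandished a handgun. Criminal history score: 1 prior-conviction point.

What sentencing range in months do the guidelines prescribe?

74-83 months

Base offense level for trespass: 15.
R1 applies: 15 + 3 = 18.
R2 applies (level before this adjustment is 18 ≥ 15, so +6): 18 + 6 = 24.
R3 applies (level before this adjustment is 24 ≥ 13, so +4): 24 + 4 = 28.
R4 applies: 28 + 2 = 30.
R5 applies: 30 + 2 = 32.
R6 applies: 32 − 3 = 29.
Level 29 exceeds the maximum of 19; capped at 19.
Final offense level: 19.
Criminal history: 1 prior point → Category 1 (0-6).
Level 19 falls in the 18-19 band.
Grid: Level 18-19 × Category 1 = 74-83 months.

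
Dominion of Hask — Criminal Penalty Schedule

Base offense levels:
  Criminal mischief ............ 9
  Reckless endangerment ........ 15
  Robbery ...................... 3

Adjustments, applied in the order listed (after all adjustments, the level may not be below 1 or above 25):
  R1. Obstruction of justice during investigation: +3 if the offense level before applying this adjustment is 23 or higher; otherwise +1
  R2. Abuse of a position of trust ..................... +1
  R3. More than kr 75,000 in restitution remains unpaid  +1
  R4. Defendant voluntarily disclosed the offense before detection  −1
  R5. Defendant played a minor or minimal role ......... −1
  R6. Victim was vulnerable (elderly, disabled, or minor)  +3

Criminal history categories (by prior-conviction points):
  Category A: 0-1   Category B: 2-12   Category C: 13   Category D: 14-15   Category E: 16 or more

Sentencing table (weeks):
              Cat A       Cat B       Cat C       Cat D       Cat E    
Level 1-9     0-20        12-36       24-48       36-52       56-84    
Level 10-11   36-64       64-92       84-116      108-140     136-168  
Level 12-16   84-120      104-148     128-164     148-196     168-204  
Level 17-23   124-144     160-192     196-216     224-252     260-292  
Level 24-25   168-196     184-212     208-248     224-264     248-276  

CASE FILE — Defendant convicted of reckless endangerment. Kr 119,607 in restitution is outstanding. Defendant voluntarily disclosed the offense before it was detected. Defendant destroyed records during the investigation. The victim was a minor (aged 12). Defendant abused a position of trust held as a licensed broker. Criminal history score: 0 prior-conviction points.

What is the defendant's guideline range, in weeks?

Base offense level for reckless endangerment: 15.
R1 applies (level before this adjustment is 15 < 23, so +1): 15 + 1 = 16.
R2 applies: 16 + 1 = 17.
R3 applies: 17 + 1 = 18.
R4 applies: 18 − 1 = 17.
R5 does not apply.
R6 applies: 17 + 3 = 20.
Final offense level: 20.
Criminal history: 0 prior points → Category A (0-1).
Level 20 falls in the 17-23 band.
Grid: Level 17-23 × Category A = 124-144 weeks.

124-144 weeks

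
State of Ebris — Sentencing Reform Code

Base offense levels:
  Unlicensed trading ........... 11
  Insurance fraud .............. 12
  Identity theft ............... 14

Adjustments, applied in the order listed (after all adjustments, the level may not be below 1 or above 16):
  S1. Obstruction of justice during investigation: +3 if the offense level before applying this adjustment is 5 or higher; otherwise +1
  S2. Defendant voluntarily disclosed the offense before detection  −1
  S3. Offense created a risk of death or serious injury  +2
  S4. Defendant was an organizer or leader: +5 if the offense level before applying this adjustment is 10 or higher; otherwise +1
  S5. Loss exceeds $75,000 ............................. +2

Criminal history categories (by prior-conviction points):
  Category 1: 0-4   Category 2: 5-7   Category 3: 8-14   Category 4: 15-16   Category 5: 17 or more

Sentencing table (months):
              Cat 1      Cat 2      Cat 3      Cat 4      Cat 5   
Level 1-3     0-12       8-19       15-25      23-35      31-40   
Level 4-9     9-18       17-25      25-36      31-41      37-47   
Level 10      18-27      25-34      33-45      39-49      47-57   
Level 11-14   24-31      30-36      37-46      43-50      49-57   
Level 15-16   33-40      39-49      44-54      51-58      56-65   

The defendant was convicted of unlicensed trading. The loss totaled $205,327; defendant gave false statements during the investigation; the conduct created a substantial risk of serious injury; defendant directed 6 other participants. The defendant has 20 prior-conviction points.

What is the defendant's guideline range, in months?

56-65 months

Base offense level for unlicensed trading: 11.
S1 applies (level before this adjustment is 11 ≥ 5, so +3): 11 + 3 = 14.
S2 does not apply.
S3 applies: 14 + 2 = 16.
S4 applies (level before this adjustment is 16 ≥ 10, so +5): 16 + 5 = 21.
S5 applies: 21 + 2 = 23.
Level 23 exceeds the maximum of 16; capped at 16.
Final offense level: 16.
Criminal history: 20 prior points → Category 5 (17+).
Level 16 falls in the 15-16 band.
Grid: Level 15-16 × Category 5 = 56-65 months.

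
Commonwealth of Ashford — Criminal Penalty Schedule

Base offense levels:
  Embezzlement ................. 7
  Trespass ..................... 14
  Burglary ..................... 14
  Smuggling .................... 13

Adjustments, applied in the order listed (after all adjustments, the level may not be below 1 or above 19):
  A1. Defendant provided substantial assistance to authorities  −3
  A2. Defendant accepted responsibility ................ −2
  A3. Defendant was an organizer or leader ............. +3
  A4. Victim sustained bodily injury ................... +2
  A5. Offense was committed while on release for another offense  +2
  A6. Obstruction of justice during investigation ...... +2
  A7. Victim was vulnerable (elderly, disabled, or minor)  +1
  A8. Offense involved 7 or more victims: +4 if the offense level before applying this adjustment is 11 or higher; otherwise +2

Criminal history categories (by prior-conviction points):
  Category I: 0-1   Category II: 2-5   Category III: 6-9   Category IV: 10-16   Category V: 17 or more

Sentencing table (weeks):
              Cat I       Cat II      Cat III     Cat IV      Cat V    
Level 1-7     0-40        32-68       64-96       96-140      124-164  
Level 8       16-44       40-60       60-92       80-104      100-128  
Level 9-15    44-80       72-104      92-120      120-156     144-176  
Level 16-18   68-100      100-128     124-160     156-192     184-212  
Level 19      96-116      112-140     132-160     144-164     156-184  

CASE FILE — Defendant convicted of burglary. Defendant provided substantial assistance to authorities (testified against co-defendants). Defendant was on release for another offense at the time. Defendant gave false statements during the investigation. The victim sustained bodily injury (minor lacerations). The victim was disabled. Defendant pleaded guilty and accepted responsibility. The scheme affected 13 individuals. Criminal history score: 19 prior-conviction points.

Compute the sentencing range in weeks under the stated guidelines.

Base offense level for burglary: 14.
A1 applies: 14 − 3 = 11.
A2 applies: 11 − 2 = 9.
A4 applies: 9 + 2 = 11.
A5 applies: 11 + 2 = 13.
A6 applies: 13 + 2 = 15.
A7 applies: 15 + 1 = 16.
A8 applies (level before this adjustment is 16 ≥ 11, so +4): 16 + 4 = 20.
Level 20 exceeds the maximum of 19; capped at 19.
Final offense level: 19.
Criminal history: 19 prior points → Category V (17+).
Level 19 falls in the 19 band.
Grid: Level 19 × Category V = 156-184 weeks.

156-184 weeks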